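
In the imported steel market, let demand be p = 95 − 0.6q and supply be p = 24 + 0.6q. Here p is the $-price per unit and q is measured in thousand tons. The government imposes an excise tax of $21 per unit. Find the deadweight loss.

Competitive equilibrium: 95 − 0.6q = 24 + 0.6q → q* = 59.1667, p* = 59.5.
With the tax, the buyer price exceeds the seller price by 21: (95 − 0.6q) − (24 + 0.6q) = 21 → q' = 41.6667.
Δq = 59.1667 − 41.6667 = 17.5; the wedge equals the tax, 21.
Welfare loss = ½ × 17.5 × 21 = $183.75 thousand.

$183.75 thousand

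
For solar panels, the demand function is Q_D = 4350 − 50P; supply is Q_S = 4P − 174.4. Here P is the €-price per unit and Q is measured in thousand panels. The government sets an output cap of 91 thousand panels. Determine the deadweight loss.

€656.61 thousand

In inverse form: demand P = 87 − 0.02Q, supply P = 43.6 + 0.25Q.
Competitive equilibrium: 87 − 0.02Q = 43.6 + 0.25Q → Q* = 160.7407, P* = 83.7852.
At Q = 91: demand price = 87 − 0.02·91 = 85.18; supply price = 43.6 + 0.25·91 = 66.35.
ΔQ = 160.7407 − 91 = 69.7407; wedge = 85.18 − 66.35 = 18.83.
Welfare loss = ½ × 69.7407 × 18.83 = €656.61 thousand.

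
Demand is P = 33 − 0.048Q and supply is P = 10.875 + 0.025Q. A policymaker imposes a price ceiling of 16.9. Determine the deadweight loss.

Competitive equilibrium: 33 − 0.048Q = 10.875 + 0.025Q → Q* = 303.0822, P* = 18.4521.
At the ceiling P = 16.9, quantity supplied = (16.9 − 10.875)/0.025 = 241.
Willingness to pay at Q' = 241: 33 − 0.048·241 = 21.432.
ΔQ = 303.0822 − 241 = 62.0822; wedge = 21.432 − 16.9 = 4.532.
Welfare loss = ½ × 62.0822 × 4.532 = 140.68.

140.68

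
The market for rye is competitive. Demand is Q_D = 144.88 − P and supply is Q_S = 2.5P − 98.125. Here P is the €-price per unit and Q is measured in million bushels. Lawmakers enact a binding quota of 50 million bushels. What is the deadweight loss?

In inverse form: demand P = 144.88 − Q, supply P = 39.25 + 0.4Q.
Competitive equilibrium: 144.88 − Q = 39.25 + 0.4Q → Q* = 75.45, P* = 69.43.
At Q = 50: demand price = 144.88 − 1·50 = 94.88; supply price = 39.25 + 0.4·50 = 59.25.
ΔQ = 75.45 − 50 = 25.45; wedge = 94.88 − 59.25 = 35.63.
The triangle = ½ × 25.45 × 35.63 = €453.39 million.

€453.39 million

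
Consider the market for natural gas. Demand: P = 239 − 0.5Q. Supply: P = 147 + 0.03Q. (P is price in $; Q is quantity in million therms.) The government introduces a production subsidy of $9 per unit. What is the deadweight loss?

$76.42 million

Competitive equilibrium: 239 − 0.5Q = 147 + 0.03Q → Q* = 173.58491, P* = 152.20755.
The subsidy lowers effective supply by 9: P = 138 + 0.03Q.
New quantity: 239 − 0.5Q = 138 + 0.03Q → Q' = 190.56604.
Overproduction ΔQ = 190.56604 − 173.58491 = 16.98113; wedge = subsidy = 9.
Deadweight loss = ½ × 16.98113 × 9 = $76.42 million.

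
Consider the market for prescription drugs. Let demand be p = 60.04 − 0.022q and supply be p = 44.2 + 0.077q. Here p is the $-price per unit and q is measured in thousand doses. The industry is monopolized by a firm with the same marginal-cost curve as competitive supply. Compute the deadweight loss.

Competitive equilibrium: 60.04 − 0.022q = 44.2 + 0.077q → q* = 160, p* = 56.52.
Marginal revenue: MR = 60.04 − 0.044q. Set MR = MC: 60.04 − 0.044q = 44.2 + 0.077q → q_m = 130.9091.
Price p_m = 60.04 − 0.022·130.9091 = 57.16; MC(q_m) = 44.2 + 0.077·130.9091 = 54.28.
Competitive q* = 160, so Δq = 29.0909; wedge = 57.16 − 54.28 = 2.88.
Welfare loss = ½ × 29.0909 × 2.88 = $41.89 thousand.

$41.89 thousand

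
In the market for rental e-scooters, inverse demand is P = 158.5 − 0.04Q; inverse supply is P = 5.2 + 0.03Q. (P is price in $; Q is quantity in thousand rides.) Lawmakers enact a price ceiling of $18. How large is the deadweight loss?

$108827.06 thousand

Competitive equilibrium: 158.5 − 0.04Q = 5.2 + 0.03Q → Q* = 2190, P* = 70.9.
At the ceiling P = 18, quantity supplied = (18 − 5.2)/0.03 = 426.666667.
Willingness to pay at Q' = 426.666667: 158.5 − 0.04·426.666667 = 141.433333.
ΔQ = 2190 − 426.666667 = 1763.333333; wedge = 141.433333 − 18 = 123.433333.
Deadweight loss = ½ × 1763.333333 × 123.433333 = $108827.06 thousand.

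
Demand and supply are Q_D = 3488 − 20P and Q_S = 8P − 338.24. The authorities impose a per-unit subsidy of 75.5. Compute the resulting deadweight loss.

In inverse form: demand P = 174.4 − 0.05Q, supply P = 42.28 + 0.125Q.
Competitive equilibrium: 174.4 − 0.05Q = 42.28 + 0.125Q → Q* = 754.9714, P* = 136.6514.
The subsidy lowers effective supply by 75.5: P = 0.125Q − 33.22.
New quantity: 174.4 − 0.05Q = 0.125Q − 33.22 → Q' = 1186.4.
Overproduction ΔQ = 1186.4 − 754.9714 = 431.4286; wedge = subsidy = 75.5.
Deadweight loss = ½ × 431.4286 × 75.5 = 16286.43.

16286.43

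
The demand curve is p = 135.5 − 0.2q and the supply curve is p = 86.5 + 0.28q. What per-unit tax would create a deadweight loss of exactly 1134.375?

33

Competitive equilibrium: 135.5 − 0.2q = 86.5 + 0.28q → q* = 102.0833, p* = 115.0833.
A tax t gives Δq = t/0.48 and wedge t, so DWL = t²/0.96.
t²/0.96 = 1134.375 → t² = 1089 → t = 33.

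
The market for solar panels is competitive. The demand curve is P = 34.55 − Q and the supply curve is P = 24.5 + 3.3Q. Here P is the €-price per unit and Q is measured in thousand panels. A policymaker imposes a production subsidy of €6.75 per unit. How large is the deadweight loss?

Competitive equilibrium: 34.55 − Q = 24.5 + 3.3Q → Q* = 2.3372, P* = 32.2128.
The subsidy lowers effective supply by 6.75: P = 17.75 + 3.3Q.
New quantity: 34.55 − Q = 17.75 + 3.3Q → Q' = 3.907.
Overproduction ΔQ = 3.907 − 2.3372 = 1.5698; wedge = subsidy = 6.75.
Deadweight loss = ½ × 1.5698 × 6.75 = €5.30 thousand.

€5.30 thousand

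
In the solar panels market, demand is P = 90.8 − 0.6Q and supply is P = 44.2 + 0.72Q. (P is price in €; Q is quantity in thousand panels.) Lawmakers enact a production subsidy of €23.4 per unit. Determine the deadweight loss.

€207.41 thousand

Competitive equilibrium: 90.8 − 0.6Q = 44.2 + 0.72Q → Q* = 35.303, P* = 69.6182.
The subsidy lowers effective supply by 23.4: P = 20.8 + 0.72Q.
New quantity: 90.8 − 0.6Q = 20.8 + 0.72Q → Q' = 53.0303.
Overproduction ΔQ = 53.0303 − 35.303 = 17.7273; wedge = subsidy = 23.4.
DWL = ½ × 17.7273 × 23.4 = €207.41 thousand.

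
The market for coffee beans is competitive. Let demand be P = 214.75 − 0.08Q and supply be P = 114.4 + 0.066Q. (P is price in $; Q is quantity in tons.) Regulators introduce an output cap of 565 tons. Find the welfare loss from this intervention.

$1092.40

Competitive equilibrium: 214.75 − 0.08Q = 114.4 + 0.066Q → Q* = 687.3288, P* = 159.7637.
At Q = 565: demand price = 214.75 − 0.08·565 = 169.55; supply price = 114.4 + 0.066·565 = 151.69.
ΔQ = 687.3288 − 565 = 122.3288; wedge = 169.55 − 151.69 = 17.86.
Welfare loss = ½ × 122.3288 × 17.86 = $1092.40.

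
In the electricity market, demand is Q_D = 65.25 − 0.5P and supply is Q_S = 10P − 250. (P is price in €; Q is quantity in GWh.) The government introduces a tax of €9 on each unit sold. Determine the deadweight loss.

In inverse form: demand P = 130.5 − 2Q, supply P = 25 + 0.1Q.
Competitive equilibrium: 130.5 − 2Q = 25 + 0.1Q → Q* = 50.2381, P* = 30.0238.
With the tax, the buyer price exceeds the seller price by 9: (130.5 − 2Q) − (25 + 0.1Q) = 9 → Q' = 45.9524.
ΔQ = 50.2381 − 45.9524 = 4.2857; the wedge equals the tax, 9.
DWL = ½ × 4.2857 × 9 = €19.29.

€19.29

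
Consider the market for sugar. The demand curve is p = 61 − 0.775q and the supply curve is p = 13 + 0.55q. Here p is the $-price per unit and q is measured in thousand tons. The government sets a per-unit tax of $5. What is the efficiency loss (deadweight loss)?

Competitive equilibrium: 61 − 0.775q = 13 + 0.55q → q* = 36.2264, p* = 32.9245.
With the tax, the buyer price exceeds the seller price by 5: (61 − 0.775q) − (13 + 0.55q) = 5 → q' = 32.4528.
Δq = 36.2264 − 32.4528 = 3.7736; the wedge equals the tax, 5.
DWL = ½ × 3.7736 × 5 = $9.43 thousand.

$9.43 thousand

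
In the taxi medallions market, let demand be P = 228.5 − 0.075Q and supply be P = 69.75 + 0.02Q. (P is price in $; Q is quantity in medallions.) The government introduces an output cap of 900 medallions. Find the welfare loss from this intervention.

$28239.80

Competitive equilibrium: 228.5 − 0.075Q = 69.75 + 0.02Q → Q* = 1671.0526, P* = 103.1711.
At Q = 900: demand price = 228.5 − 0.075·900 = 161; supply price = 69.75 + 0.02·900 = 87.75.
ΔQ = 1671.0526 − 900 = 771.0526; wedge = 161 − 87.75 = 73.25.
DWL = ½ × 771.0526 × 73.25 = $28239.80.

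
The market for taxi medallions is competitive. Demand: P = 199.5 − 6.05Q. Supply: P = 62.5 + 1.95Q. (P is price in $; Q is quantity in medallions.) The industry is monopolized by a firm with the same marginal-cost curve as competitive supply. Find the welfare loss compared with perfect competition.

$217.51

Competitive equilibrium: 199.5 − 6.05Q = 62.5 + 1.95Q → Q* = 17.125, P* = 95.8938.
Marginal revenue: MR = 199.5 − 12.1Q. Set MR = MC: 199.5 − 12.1Q = 62.5 + 1.95Q → Q_m = 9.7509.
Price P_m = 199.5 − 6.05·9.7509 = 140.5071; MC(Q_m) = 62.5 + 1.95·9.7509 = 81.5143.
Competitive Q* = 17.125, so ΔQ = 7.3741; wedge = 140.5071 − 81.5143 = 58.9928.
DWL = ½ × 7.3741 × 58.9928 = $217.51.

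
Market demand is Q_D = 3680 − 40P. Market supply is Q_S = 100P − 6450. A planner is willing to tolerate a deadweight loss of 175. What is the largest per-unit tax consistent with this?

In inverse form: demand P = 92 − 0.025Q, supply P = 64.5 + 0.01Q.
Competitive equilibrium: 92 − 0.025Q = 64.5 + 0.01Q → Q* = 785.7143, P* = 72.3571.
A tax t gives ΔQ = t/0.035 and wedge t, so DWL = t²/0.07.
t²/0.07 = 175 → t² = 12.25 → t = 3.5.

3.5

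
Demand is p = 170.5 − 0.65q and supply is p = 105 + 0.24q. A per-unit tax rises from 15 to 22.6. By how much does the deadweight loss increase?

Competitive equilibrium: 170.5 − 0.65q = 105 + 0.24q → q* = 73.5955, p* = 122.6629.
For a per-unit tax t: Δq = t/0.89, so DWL = ½·t·(t/0.89) = t²/1.78.
At t = 15: DWL = 126.404. At t = 22.6: DWL = 286.944.
Increase = 286.944 − 126.404 = 160.54.

160.54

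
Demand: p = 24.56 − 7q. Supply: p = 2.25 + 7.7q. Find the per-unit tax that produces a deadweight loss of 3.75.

Competitive equilibrium: 24.56 − 7q = 2.25 + 7.7q → q* = 1.5177, p* = 13.9362.
A tax t gives Δq = t/14.7 and wedge t, so DWL = t²/29.4.
t²/29.4 = 3.75 → t² = 110.25 → t = 10.5.

10.5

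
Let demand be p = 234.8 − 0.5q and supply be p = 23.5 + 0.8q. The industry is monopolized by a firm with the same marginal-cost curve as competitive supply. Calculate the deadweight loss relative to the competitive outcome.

Competitive equilibrium: 234.8 − 0.5q = 23.5 + 0.8q → q* = 162.53846, p* = 153.53077.
Marginal revenue: MR = 234.8 − q. Set MR = MC: 234.8 − q = 23.5 + 0.8q → q_m = 117.38889.
Price p_m = 234.8 − 0.5·117.38889 = 176.10556; MC(q_m) = 23.5 + 0.8·117.38889 = 117.41111.
Competitive q* = 162.53846, so Δq = 45.14957; wedge = 176.10556 − 117.41111 = 58.69445.
Deadweight loss = ½ × 45.14957 × 58.69445 = 1325.01.

1325.01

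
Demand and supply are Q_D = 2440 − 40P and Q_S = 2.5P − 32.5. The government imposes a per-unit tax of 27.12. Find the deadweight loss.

865.29

In inverse form: demand P = 61 − 0.025Q, supply P = 13 + 0.4Q.
Competitive equilibrium: 61 − 0.025Q = 13 + 0.4Q → Q* = 112.9412, P* = 58.1765.
With the tax, the buyer price exceeds the seller price by 27.12: (61 − 0.025Q) − (13 + 0.4Q) = 27.12 → Q' = 49.1294.
ΔQ = 112.9412 − 49.1294 = 63.8118; the wedge equals the tax, 27.12.
DWL = ½ × 63.8118 × 27.12 = 865.29.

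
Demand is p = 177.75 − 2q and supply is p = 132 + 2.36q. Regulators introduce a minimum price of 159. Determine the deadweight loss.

2.73

Competitive equilibrium: 177.75 − 2q = 132 + 2.36q → q* = 10.4931, p* = 156.7638.
At the floor p = 159, quantity demanded = (177.75 − 159)/2 = 9.375.
Sellers' marginal cost at q' = 9.375: 132 + 2.36·9.375 = 154.125.
Δq = 10.4931 − 9.375 = 1.1181; wedge = 159 − 154.125 = 4.875.
Deadweight loss = ½ × 1.1181 × 4.875 = 2.73.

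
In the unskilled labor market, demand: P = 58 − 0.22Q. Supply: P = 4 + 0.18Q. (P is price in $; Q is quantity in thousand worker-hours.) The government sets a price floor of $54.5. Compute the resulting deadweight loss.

$2836.53 thousand

Competitive equilibrium: 58 − 0.22Q = 4 + 0.18Q → Q* = 135, P* = 28.3.
At the floor P = 54.5, quantity demanded = (58 − 54.5)/0.22 = 15.9091.
Sellers' marginal cost at Q' = 15.9091: 4 + 0.18·15.9091 = 6.8636.
ΔQ = 135 − 15.9091 = 119.0909; wedge = 54.5 − 6.8636 = 47.6364.
The triangle = ½ × 119.0909 × 47.6364 = $2836.53 thousand.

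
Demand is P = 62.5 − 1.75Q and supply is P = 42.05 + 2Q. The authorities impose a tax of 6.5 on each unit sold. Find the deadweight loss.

Competitive equilibrium: 62.5 − 1.75Q = 42.05 + 2Q → Q* = 5.4533, P* = 52.9567.
With the tax, the buyer price exceeds the seller price by 6.5: (62.5 − 1.75Q) − (42.05 + 2Q) = 6.5 → Q' = 3.72.
ΔQ = 5.4533 − 3.72 = 1.7333; the wedge equals the tax, 6.5.
The triangle = ½ × 1.7333 × 6.5 = 5.63.

5.63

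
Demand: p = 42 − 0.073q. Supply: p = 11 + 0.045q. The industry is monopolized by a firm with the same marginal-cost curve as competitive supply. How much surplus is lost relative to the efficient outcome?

Competitive equilibrium: 42 − 0.073q = 11 + 0.045q → q* = 262.71186, p* = 22.82203.
Marginal revenue: MR = 42 − 0.146q. Set MR = MC: 42 − 0.146q = 11 + 0.045q → q_m = 162.30366.
Price p_m = 42 − 0.073·162.30366 = 30.15183; MC(q_m) = 11 + 0.045·162.30366 = 18.30366.
Competitive q* = 262.71186, so Δq = 100.4082; wedge = 30.15183 − 18.30366 = 11.84817.
Deadweight loss = ½ × 100.4082 × 11.84817 = 594.83.

594.83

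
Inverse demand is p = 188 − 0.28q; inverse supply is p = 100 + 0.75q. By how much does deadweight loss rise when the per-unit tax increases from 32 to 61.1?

Competitive equilibrium: 188 − 0.28q = 100 + 0.75q → q* = 85.4369, p* = 164.0777.
For a per-unit tax t: Δq = t/1.03, so DWL = ½·t·(t/1.03) = t²/2.06.
At t = 32: DWL = 497.087. At t = 61.1: DWL = 1812.238.
Increase = 1812.238 − 497.087 = 1315.15.

1315.15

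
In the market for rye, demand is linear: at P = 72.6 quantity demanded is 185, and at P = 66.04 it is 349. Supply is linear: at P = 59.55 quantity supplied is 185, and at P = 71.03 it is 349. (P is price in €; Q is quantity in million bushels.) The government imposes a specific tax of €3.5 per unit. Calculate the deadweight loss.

€55.68 million

Demand slope = (66.04 − 72.6)/(349 − 185) = −0.04, so P = 80 − 0.04Q.
Supply slope = (71.03 − 59.55)/(349 − 185) = 0.07, so P = 46.6 + 0.07Q.
Competitive equilibrium: 80 − 0.04Q = 46.6 + 0.07Q → Q* = 303.6364, P* = 67.8545.
With the tax, the buyer price exceeds the seller price by 3.5: (80 − 0.04Q) − (46.6 + 0.07Q) = 3.5 → Q' = 271.8182.
ΔQ = 303.6364 − 271.8182 = 31.8182; the wedge equals the tax, 3.5.
The triangle = ½ × 31.8182 × 3.5 = €55.68 million.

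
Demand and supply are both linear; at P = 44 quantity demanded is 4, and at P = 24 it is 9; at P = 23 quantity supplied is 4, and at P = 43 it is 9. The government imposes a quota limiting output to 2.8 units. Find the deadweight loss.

58.52

Demand slope = (24 − 44)/(9 − 4) = −4, so P = 60 − 4Q.
Supply slope = (43 − 23)/(9 − 4) = 4, so P = 7 + 4Q.
Competitive equilibrium: 60 − 4Q = 7 + 4Q → Q* = 6.625, P* = 33.5.
At Q = 2.8: demand price = 60 − 4·2.8 = 48.8; supply price = 7 + 4·2.8 = 18.2.
ΔQ = 6.625 − 2.8 = 3.825; wedge = 48.8 − 18.2 = 30.6.
Welfare loss = ½ × 3.825 × 30.6 = 58.52.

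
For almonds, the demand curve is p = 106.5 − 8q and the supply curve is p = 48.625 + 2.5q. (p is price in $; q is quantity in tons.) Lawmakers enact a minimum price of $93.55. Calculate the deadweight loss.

Competitive equilibrium: 106.5 − 8q = 48.625 + 2.5q → q* = 5.5119, p* = 62.4048.
At the floor p = 93.55, quantity demanded = (106.5 − 93.55)/8 = 1.6188.
Sellers' marginal cost at q' = 1.6188: 48.625 + 2.5·1.6188 = 52.672.
Δq = 5.5119 − 1.6188 = 3.8931; wedge = 93.55 − 52.672 = 40.878.
Deadweight loss = ½ × 3.8931 × 40.878 = $79.57.

$79.57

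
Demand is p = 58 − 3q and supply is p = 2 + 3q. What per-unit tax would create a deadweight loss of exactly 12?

12

Competitive equilibrium: 58 − 3q = 2 + 3q → q* = 9.3333, p* = 30.
A tax t gives Δq = t/6 and wedge t, so DWL = t²/12.
t²/12 = 12 → t² = 144 → t = 12.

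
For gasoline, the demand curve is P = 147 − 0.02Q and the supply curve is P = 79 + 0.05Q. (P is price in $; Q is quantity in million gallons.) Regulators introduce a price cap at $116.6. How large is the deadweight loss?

Competitive equilibrium: 147 − 0.02Q = 79 + 0.05Q → Q* = 971.4286, P* = 127.5714.
At the ceiling P = 116.6, quantity supplied = (116.6 − 79)/0.05 = 752.
Willingness to pay at Q' = 752: 147 − 0.02·752 = 131.96.
ΔQ = 971.4286 − 752 = 219.4286; wedge = 131.96 − 116.6 = 15.36.
Welfare loss = ½ × 219.4286 × 15.36 = $1685.21 million.

$1685.21 million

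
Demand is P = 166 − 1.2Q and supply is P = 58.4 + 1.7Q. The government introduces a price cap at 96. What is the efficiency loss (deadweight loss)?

Competitive equilibrium: 166 − 1.2Q = 58.4 + 1.7Q → Q* = 37.1034, P* = 121.4759.
At the ceiling P = 96, quantity supplied = (96 − 58.4)/1.7 = 22.1176.
Willingness to pay at Q' = 22.1176: 166 − 1.2·22.1176 = 139.4589.
ΔQ = 37.1034 − 22.1176 = 14.9858; wedge = 139.4589 − 96 = 43.4589.
DWL = ½ × 14.9858 × 43.4589 = 325.63.

325.63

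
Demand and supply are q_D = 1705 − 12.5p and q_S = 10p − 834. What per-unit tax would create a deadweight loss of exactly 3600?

In inverse form: demand p = 136.4 − 0.08q, supply p = 83.4 + 0.1q.
Competitive equilibrium: 136.4 − 0.08q = 83.4 + 0.1q → q* = 294.4444, p* = 112.8444.
A tax t gives Δq = t/0.18 and wedge t, so DWL = t²/0.36.
t²/0.36 = 3600 → t² = 1296 → t = 36.

36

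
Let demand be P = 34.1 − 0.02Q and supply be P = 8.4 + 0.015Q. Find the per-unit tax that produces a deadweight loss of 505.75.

5.95

Competitive equilibrium: 34.1 − 0.02Q = 8.4 + 0.015Q → Q* = 734.2857, P* = 19.4143.
A tax t gives ΔQ = t/0.035 and wedge t, so DWL = t²/0.07.
t²/0.07 = 505.75 → t² = 35.4025 → t = 5.95.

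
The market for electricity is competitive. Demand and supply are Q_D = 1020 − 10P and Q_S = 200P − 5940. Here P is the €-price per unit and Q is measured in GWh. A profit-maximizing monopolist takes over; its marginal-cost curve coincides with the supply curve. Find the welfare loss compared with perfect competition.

In inverse form: demand P = 102 − 0.1Q, supply P = 29.7 + 0.005Q.
Competitive equilibrium: 102 − 0.1Q = 29.7 + 0.005Q → Q* = 688.5714, P* = 33.1429.
Marginal revenue: MR = 102 − 0.2Q. Set MR = MC: 102 − 0.2Q = 29.7 + 0.005Q → Q_m = 352.6829.
Price P_m = 102 − 0.1·352.6829 = 66.7317; MC(Q_m) = 29.7 + 0.005·352.6829 = 31.4634.
Competitive Q* = 688.5714, so ΔQ = 335.8885; wedge = 66.7317 − 31.4634 = 35.2683.
DWL = ½ × 335.8885 × 35.2683 = €5923.11.

€5923.11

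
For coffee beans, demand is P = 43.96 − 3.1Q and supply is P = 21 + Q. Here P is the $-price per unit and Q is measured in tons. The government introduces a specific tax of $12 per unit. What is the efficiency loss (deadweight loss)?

Competitive equilibrium: 43.96 − 3.1Q = 21 + Q → Q* = 5.6, P* = 26.6.
With the tax, the buyer price exceeds the seller price by 12: (43.96 − 3.1Q) − (21 + Q) = 12 → Q' = 2.6732.
ΔQ = 5.6 − 2.6732 = 2.9268; the wedge equals the tax, 12.
The triangle = ½ × 2.9268 × 12 = $17.56.

$17.56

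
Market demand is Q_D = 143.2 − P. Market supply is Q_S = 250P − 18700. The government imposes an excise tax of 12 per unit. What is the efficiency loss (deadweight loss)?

In inverse form: demand P = 143.2 − Q, supply P = 74.8 + 0.004Q.
Competitive equilibrium: 143.2 − Q = 74.8 + 0.004Q → Q* = 68.1275, P* = 75.0725.
With the tax, the buyer price exceeds the seller price by 12: (143.2 − Q) − (74.8 + 0.004Q) = 12 → Q' = 56.1753.
ΔQ = 68.1275 − 56.1753 = 11.9522; the wedge equals the tax, 12.
DWL = ½ × 11.9522 × 12 = 71.71.

71.71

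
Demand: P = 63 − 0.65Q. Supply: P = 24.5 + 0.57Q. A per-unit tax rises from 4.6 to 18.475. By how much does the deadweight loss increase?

Competitive equilibrium: 63 − 0.65Q = 24.5 + 0.57Q → Q* = 31.5574, P* = 42.4877.
For a per-unit tax t: ΔQ = t/1.22, so DWL = ½·t·(t/1.22) = t²/2.44.
At t = 4.6: DWL = 8.672. At t = 18.475: DWL = 139.888.
Increase = 139.888 − 8.672 = 131.22.

131.22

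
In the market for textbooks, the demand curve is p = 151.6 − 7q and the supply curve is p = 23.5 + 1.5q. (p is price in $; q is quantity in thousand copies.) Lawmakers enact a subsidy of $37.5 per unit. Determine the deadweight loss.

Competitive equilibrium: 151.6 − 7q = 23.5 + 1.5q → q* = 15.0706, p* = 46.1059.
The subsidy lowers effective supply by 37.5: p = 1.5q − 14.
New quantity: 151.6 − 7q = 1.5q − 14 → q' = 19.4824.
Overproduction Δq = 19.4824 − 15.0706 = 4.4118; wedge = subsidy = 37.5.
Welfare loss = ½ × 4.4118 × 37.5 = $82.72 thousand.

$82.72 thousand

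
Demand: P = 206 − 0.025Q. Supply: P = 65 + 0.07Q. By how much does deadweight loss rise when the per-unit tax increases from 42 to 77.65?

Competitive equilibrium: 206 − 0.025Q = 65 + 0.07Q → Q* = 1484.2105, P* = 168.8947.
For a per-unit tax t: ΔQ = t/0.095, so DWL = ½·t·(t/0.095) = t²/0.19.
At t = 42: DWL = 9284.211. At t = 77.65: DWL = 31734.329.
Increase = 31734.329 − 9284.211 = 22450.12.

22450.12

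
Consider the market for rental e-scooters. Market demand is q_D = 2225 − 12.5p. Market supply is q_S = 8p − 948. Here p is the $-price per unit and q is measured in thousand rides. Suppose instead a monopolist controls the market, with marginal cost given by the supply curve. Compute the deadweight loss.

$680.36 thousand

In inverse form: demand p = 178 − 0.08q, supply p = 118.5 + 0.125q.
Competitive equilibrium: 178 − 0.08q = 118.5 + 0.125q → q* = 290.2439, p* = 154.7805.
Marginal revenue: MR = 178 − 0.16q. Set MR = MC: 178 − 0.16q = 118.5 + 0.125q → q_m = 208.7719.
Price p_m = 178 − 0.08·208.7719 = 161.2982; MC(q_m) = 118.5 + 0.125·208.7719 = 144.5965.
Competitive q* = 290.2439, so Δq = 81.472; wedge = 161.2982 − 144.5965 = 16.7017.
The triangle = ½ × 81.472 × 16.7017 = $680.36 thousand.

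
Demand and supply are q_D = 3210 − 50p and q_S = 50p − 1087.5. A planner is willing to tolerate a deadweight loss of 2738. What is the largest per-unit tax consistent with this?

14.8

In inverse form: demand p = 64.2 − 0.02q, supply p = 21.75 + 0.02q.
Competitive equilibrium: 64.2 − 0.02q = 21.75 + 0.02q → q* = 1061.25, p* = 42.975.
A tax t gives Δq = t/0.04 and wedge t, so DWL = t²/0.08.
t²/0.08 = 2738 → t² = 219.04 → t = 14.8.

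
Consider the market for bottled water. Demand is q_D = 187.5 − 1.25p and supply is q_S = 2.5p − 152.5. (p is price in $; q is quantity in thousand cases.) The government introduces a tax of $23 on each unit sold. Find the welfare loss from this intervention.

In inverse form: demand p = 150 − 0.8q, supply p = 61 + 0.4q.
Competitive equilibrium: 150 − 0.8q = 61 + 0.4q → q* = 74.1667, p* = 90.6667.
With the tax, the buyer price exceeds the seller price by 23: (150 − 0.8q) − (61 + 0.4q) = 23 → q' = 55.
Δq = 74.1667 − 55 = 19.1667; the wedge equals the tax, 23.
The triangle = ½ × 19.1667 × 23 = $220.42 thousand.

$220.42 thousand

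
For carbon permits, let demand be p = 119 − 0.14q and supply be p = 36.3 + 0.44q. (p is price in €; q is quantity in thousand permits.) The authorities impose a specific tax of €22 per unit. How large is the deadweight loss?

Competitive equilibrium: 119 − 0.14q = 36.3 + 0.44q → q* = 142.5862, p* = 99.0379.
With the tax, the buyer price exceeds the seller price by 22: (119 − 0.14q) − (36.3 + 0.44q) = 22 → q' = 104.6552.
Δq = 142.5862 − 104.6552 = 37.931; the wedge equals the tax, 22.
DWL = ½ × 37.931 × 22 = €417.24 thousand.

€417.24 thousand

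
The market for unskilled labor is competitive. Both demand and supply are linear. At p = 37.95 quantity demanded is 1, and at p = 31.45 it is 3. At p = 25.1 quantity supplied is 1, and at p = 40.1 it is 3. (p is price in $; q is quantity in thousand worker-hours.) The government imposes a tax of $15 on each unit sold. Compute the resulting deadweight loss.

$10.47 thousand

Demand slope = (31.45 − 37.95)/(3 − 1) = −3.25, so p = 41.2 − 3.25q.
Supply slope = (40.1 − 25.1)/(3 − 1) = 7.5, so p = 17.6 + 7.5q.
Competitive equilibrium: 41.2 − 3.25q = 17.6 + 7.5q → q* = 2.19535, p* = 34.06512.
With the tax, the buyer price exceeds the seller price by 15: (41.2 − 3.25q) − (17.6 + 7.5q) = 15 → q' = 0.8.
Δq = 2.19535 − 0.8 = 1.39535; the wedge equals the tax, 15.
Welfare loss = ½ × 1.39535 × 15 = $10.47 thousand.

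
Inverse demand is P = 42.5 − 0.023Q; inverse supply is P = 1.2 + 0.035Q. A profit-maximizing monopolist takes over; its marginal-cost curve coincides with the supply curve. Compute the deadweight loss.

1185.57

Competitive equilibrium: 42.5 − 0.023Q = 1.2 + 0.035Q → Q* = 712.069, P* = 26.1224.
Marginal revenue: MR = 42.5 − 0.046Q. Set MR = MC: 42.5 − 0.046Q = 1.2 + 0.035Q → Q_m = 509.8765.
Price P_m = 42.5 − 0.023·509.8765 = 30.7728; MC(Q_m) = 1.2 + 0.035·509.8765 = 19.0457.
Competitive Q* = 712.069, so ΔQ = 202.1925; wedge = 30.7728 − 19.0457 = 11.7271.
DWL = ½ × 202.1925 × 11.7271 = 1185.57.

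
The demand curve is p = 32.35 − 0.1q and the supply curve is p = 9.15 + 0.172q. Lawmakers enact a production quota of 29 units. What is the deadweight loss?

430.99

Competitive equilibrium: 32.35 − 0.1q = 9.15 + 0.172q → q* = 85.2941, p* = 23.8206.
At q = 29: demand price = 32.35 − 0.1·29 = 29.45; supply price = 9.15 + 0.172·29 = 14.138.
Δq = 85.2941 − 29 = 56.2941; wedge = 29.45 − 14.138 = 15.312.
Welfare loss = ½ × 56.2941 × 15.312 = 430.99.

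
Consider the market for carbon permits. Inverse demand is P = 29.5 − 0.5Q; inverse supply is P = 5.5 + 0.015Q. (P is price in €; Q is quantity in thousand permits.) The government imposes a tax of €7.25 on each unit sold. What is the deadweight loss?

Competitive equilibrium: 29.5 − 0.5Q = 5.5 + 0.015Q → Q* = 46.6019, P* = 6.199.
With the tax, the buyer price exceeds the seller price by 7.25: (29.5 − 0.5Q) − (5.5 + 0.015Q) = 7.25 → Q' = 32.5243.
ΔQ = 46.6019 − 32.5243 = 14.0776; the wedge equals the tax, 7.25.
Deadweight loss = ½ × 14.0776 × 7.25 = €51.03 thousand.

€51.03 thousand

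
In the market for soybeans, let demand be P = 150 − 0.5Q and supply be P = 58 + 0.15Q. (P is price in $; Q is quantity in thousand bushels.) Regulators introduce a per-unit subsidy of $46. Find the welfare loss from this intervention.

Competitive equilibrium: 150 − 0.5Q = 58 + 0.15Q → Q* = 141.5385, P* = 79.2308.
The subsidy lowers effective supply by 46: P = 12 + 0.15Q.
New quantity: 150 − 0.5Q = 12 + 0.15Q → Q' = 212.3077.
Overproduction ΔQ = 212.3077 − 141.5385 = 70.7692; wedge = subsidy = 46.
The triangle = ½ × 70.7692 × 46 = $1627.69 thousand.

$1627.69 thousand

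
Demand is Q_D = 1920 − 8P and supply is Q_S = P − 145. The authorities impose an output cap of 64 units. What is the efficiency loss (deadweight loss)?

In inverse form: demand P = 240 − 0.125Q, supply P = 145 + Q.
Competitive equilibrium: 240 − 0.125Q = 145 + Q → Q* = 84.4444, P* = 229.4444.
At Q = 64: demand price = 240 − 0.125·64 = 232; supply price = 145 + 1·64 = 209.
ΔQ = 84.4444 − 64 = 20.4444; wedge = 232 − 209 = 23.
The triangle = ½ × 20.4444 × 23 = 235.11.

235.11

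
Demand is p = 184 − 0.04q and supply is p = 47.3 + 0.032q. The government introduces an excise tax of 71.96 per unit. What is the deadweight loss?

35960.01

Competitive equilibrium: 184 − 0.04q = 47.3 + 0.032q → q* = 1898.6111, p* = 108.0556.
With the tax, the buyer price exceeds the seller price by 71.96: (184 − 0.04q) − (47.3 + 0.032q) = 71.96 → q' = 899.1667.
Δq = 1898.6111 − 899.1667 = 999.4444; the wedge equals the tax, 71.96.
The triangle = ½ × 999.4444 × 71.96 = 35960.01.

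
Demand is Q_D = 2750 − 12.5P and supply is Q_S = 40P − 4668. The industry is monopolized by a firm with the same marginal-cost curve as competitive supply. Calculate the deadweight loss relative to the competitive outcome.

9502.06

In inverse form: demand P = 220 − 0.08Q, supply P = 116.7 + 0.025Q.
Competitive equilibrium: 220 − 0.08Q = 116.7 + 0.025Q → Q* = 983.80952, P* = 141.29524.
Marginal revenue: MR = 220 − 0.16Q. Set MR = MC: 220 − 0.16Q = 116.7 + 0.025Q → Q_m = 558.37838.
Price P_m = 220 − 0.08·558.37838 = 175.32973; MC(Q_m) = 116.7 + 0.025·558.37838 = 130.65946.
Competitive Q* = 983.80952, so ΔQ = 425.43114; wedge = 175.32973 − 130.65946 = 44.67027.
DWL = ½ × 425.43114 × 44.67027 = 9502.06.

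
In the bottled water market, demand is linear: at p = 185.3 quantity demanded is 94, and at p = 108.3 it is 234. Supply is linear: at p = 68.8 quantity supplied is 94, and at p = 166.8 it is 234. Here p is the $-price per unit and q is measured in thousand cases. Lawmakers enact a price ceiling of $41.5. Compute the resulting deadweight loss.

$10923.025 thousand

Demand slope = (108.3 − 185.3)/(234 − 94) = −0.55, so p = 237 − 0.55q.
Supply slope = (166.8 − 68.8)/(234 − 94) = 0.7, so p = 3 + 0.7q.
Competitive equilibrium: 237 − 0.55q = 3 + 0.7q → q* = 187.2, p* = 134.04.
At the ceiling p = 41.5, quantity supplied = (41.5 − 3)/0.7 = 55.
Willingness to pay at q' = 55: 237 − 0.55·55 = 206.75.
Δq = 187.2 − 55 = 132.2; wedge = 206.75 − 41.5 = 165.25.
DWL = ½ × 132.2 × 165.25 = $10923.025 thousand.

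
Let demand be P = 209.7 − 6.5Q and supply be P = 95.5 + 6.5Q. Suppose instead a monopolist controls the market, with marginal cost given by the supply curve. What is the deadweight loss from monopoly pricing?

55.73

Competitive equilibrium: 209.7 − 6.5Q = 95.5 + 6.5Q → Q* = 8.7846, P* = 152.6.
Marginal revenue: MR = 209.7 − 13Q. Set MR = MC: 209.7 − 13Q = 95.5 + 6.5Q → Q_m = 5.8564.
Price P_m = 209.7 − 6.5·5.8564 = 171.6334; MC(Q_m) = 95.5 + 6.5·5.8564 = 133.5666.
Competitive Q* = 8.7846, so ΔQ = 2.9282; wedge = 171.6334 − 133.5666 = 38.0668.
The triangle = ½ × 2.9282 × 38.0668 = 55.73.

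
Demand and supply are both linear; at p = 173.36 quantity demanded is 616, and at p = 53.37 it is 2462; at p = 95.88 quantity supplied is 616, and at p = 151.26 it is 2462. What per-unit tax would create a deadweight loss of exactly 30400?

76

Demand slope = (53.37 − 173.36)/(2462 − 616) = −0.065, so p = 213.4 − 0.065q.
Supply slope = (151.26 − 95.88)/(2462 − 616) = 0.03, so p = 77.4 + 0.03q.
Competitive equilibrium: 213.4 − 0.065q = 77.4 + 0.03q → q* = 1431.5789, p* = 120.3474.
A tax t gives Δq = t/0.095 and wedge t, so DWL = t²/0.19.
t²/0.19 = 30400 → t² = 5776 → t = 76.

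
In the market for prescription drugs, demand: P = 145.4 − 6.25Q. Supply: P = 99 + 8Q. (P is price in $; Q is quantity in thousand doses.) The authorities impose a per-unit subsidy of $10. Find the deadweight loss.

$3.51 thousand

Competitive equilibrium: 145.4 − 6.25Q = 99 + 8Q → Q* = 3.2561, P* = 125.0491.
The subsidy lowers effective supply by 10: P = 89 + 8Q.
New quantity: 145.4 − 6.25Q = 89 + 8Q → Q' = 3.9579.
Overproduction ΔQ = 3.9579 − 3.2561 = 0.7018; wedge = subsidy = 10.
Deadweight loss = ½ × 0.7018 × 10 = $3.51 thousand.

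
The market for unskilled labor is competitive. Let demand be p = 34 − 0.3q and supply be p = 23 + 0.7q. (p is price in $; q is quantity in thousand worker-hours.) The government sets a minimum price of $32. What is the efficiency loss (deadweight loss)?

$9.39 thousand

Competitive equilibrium: 34 − 0.3q = 23 + 0.7q → q* = 11, p* = 30.7.
At the floor p = 32, quantity demanded = (34 − 32)/0.3 = 6.6667.
Sellers' marginal cost at q' = 6.6667: 23 + 0.7·6.6667 = 27.6667.
Δq = 11 − 6.6667 = 4.3333; wedge = 32 − 27.6667 = 4.3333.
Deadweight loss = ½ × 4.3333 × 4.3333 = $9.39 thousand.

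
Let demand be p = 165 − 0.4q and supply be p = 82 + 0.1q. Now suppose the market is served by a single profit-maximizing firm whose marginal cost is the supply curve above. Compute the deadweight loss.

1360.79

Competitive equilibrium: 165 − 0.4q = 82 + 0.1q → q* = 166, p* = 98.6.
Marginal revenue: MR = 165 − 0.8q. Set MR = MC: 165 − 0.8q = 82 + 0.1q → q_m = 92.2222.
Price p_m = 165 − 0.4·92.2222 = 128.1111; MC(q_m) = 82 + 0.1·92.2222 = 91.2222.
Competitive q* = 166, so Δq = 73.7778; wedge = 128.1111 − 91.2222 = 36.8889.
The triangle = ½ × 73.7778 × 36.8889 = 1360.79.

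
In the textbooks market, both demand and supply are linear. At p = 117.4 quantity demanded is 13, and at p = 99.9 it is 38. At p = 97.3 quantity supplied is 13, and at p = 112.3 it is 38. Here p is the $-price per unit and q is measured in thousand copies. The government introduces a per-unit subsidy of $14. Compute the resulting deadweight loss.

Demand slope = (99.9 − 117.4)/(38 − 13) = −0.7, so p = 126.5 − 0.7q.
Supply slope = (112.3 − 97.3)/(38 − 13) = 0.6, so p = 89.5 + 0.6q.
Competitive equilibrium: 126.5 − 0.7q = 89.5 + 0.6q → q* = 28.46154, p* = 106.57692.
The subsidy lowers effective supply by 14: p = 75.5 + 0.6q.
New quantity: 126.5 − 0.7q = 75.5 + 0.6q → q' = 39.23077.
Overproduction Δq = 39.23077 − 28.46154 = 10.76923; wedge = subsidy = 14.
Deadweight loss = ½ × 10.76923 × 14 = $75.38 thousand.

$75.38 thousand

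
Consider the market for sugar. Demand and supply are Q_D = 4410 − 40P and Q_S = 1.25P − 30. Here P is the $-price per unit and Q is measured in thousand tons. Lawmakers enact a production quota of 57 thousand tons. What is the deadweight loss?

In inverse form: demand P = 110.25 − 0.025Q, supply P = 24 + 0.8Q.
Competitive equilibrium: 110.25 − 0.025Q = 24 + 0.8Q → Q* = 104.5455, P* = 107.6364.
At Q = 57: demand price = 110.25 − 0.025·57 = 108.825; supply price = 24 + 0.8·57 = 69.6.
ΔQ = 104.5455 − 57 = 47.5455; wedge = 108.825 − 69.6 = 39.225.
Deadweight loss = ½ × 47.5455 × 39.225 = $932.49 thousand.

$932.49 thousand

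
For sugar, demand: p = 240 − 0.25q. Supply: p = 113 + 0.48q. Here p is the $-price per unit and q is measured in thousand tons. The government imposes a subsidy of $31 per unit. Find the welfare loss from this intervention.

$658.22 thousand

Competitive equilibrium: 240 − 0.25q = 113 + 0.48q → q* = 173.9726, p* = 196.5068.
The subsidy lowers effective supply by 31: p = 82 + 0.48q.
New quantity: 240 − 0.25q = 82 + 0.48q → q' = 216.4384.
Overproduction Δq = 216.4384 − 173.9726 = 42.4658; wedge = subsidy = 31.
Welfare loss = ½ × 42.4658 × 31 = $658.22 thousand.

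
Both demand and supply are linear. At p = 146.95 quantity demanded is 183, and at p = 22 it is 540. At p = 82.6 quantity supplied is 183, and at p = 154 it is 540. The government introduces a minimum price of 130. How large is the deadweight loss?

1293.06

Demand slope = (22 − 146.95)/(540 − 183) = −0.35, so p = 211 − 0.35q.
Supply slope = (154 − 82.6)/(540 − 183) = 0.2, so p = 46 + 0.2q.
Competitive equilibrium: 211 − 0.35q = 46 + 0.2q → q* = 300, p* = 106.
At the floor p = 130, quantity demanded = (211 − 130)/0.35 = 231.4286.
Sellers' marginal cost at q' = 231.4286: 46 + 0.2·231.4286 = 92.2857.
Δq = 300 − 231.4286 = 68.5714; wedge = 130 − 92.2857 = 37.7143.
Deadweight loss = ½ × 68.5714 × 37.7143 = 1293.06.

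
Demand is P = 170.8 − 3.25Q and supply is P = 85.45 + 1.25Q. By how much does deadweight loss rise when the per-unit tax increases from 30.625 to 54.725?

Competitive equilibrium: 170.8 − 3.25Q = 85.45 + 1.25Q → Q* = 18.9667, P* = 109.1583.
For a per-unit tax t: ΔQ = t/4.5, so DWL = ½·t·(t/4.5) = t²/9.
At t = 30.625: DWL = 104.21. At t = 54.725: DWL = 332.758.
Increase = 332.758 − 104.21 = 228.55.

228.55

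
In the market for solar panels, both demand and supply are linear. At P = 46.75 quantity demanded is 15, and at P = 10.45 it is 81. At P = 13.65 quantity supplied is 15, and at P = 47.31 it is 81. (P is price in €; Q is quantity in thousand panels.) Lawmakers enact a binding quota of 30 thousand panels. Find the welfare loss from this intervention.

€139.55 thousand

Demand slope = (10.45 − 46.75)/(81 − 15) = −0.55, so P = 55 − 0.55Q.
Supply slope = (47.31 − 13.65)/(81 − 15) = 0.51, so P = 6 + 0.51Q.
Competitive equilibrium: 55 − 0.55Q = 6 + 0.51Q → Q* = 46.2264, P* = 29.5755.
At Q = 30: demand price = 55 − 0.55·30 = 38.5; supply price = 6 + 0.51·30 = 21.3.
ΔQ = 46.2264 − 30 = 16.2264; wedge = 38.5 − 21.3 = 17.2.
The triangle = ½ × 16.2264 × 17.2 = €139.55 thousand.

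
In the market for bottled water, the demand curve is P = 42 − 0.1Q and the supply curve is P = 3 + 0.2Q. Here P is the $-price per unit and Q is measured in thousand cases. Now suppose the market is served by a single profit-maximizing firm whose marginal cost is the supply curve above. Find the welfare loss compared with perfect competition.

Competitive equilibrium: 42 − 0.1Q = 3 + 0.2Q → Q* = 130, P* = 29.
Marginal revenue: MR = 42 − 0.2Q. Set MR = MC: 42 − 0.2Q = 3 + 0.2Q → Q_m = 97.5.
Price P_m = 42 − 0.1·97.5 = 32.25; MC(Q_m) = 3 + 0.2·97.5 = 22.5.
Competitive Q* = 130, so ΔQ = 32.5; wedge = 32.25 − 22.5 = 9.75.
Welfare loss = ½ × 32.5 × 9.75 = $158.44 thousand.

$158.44 thousand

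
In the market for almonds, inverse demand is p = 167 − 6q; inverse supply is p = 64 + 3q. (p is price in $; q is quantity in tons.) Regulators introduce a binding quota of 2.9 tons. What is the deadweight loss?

Competitive equilibrium: 167 − 6q = 64 + 3q → q* = 11.4444, p* = 98.3333.
At q = 2.9: demand price = 167 − 6·2.9 = 149.6; supply price = 64 + 3·2.9 = 72.7.
Δq = 11.4444 − 2.9 = 8.5444; wedge = 149.6 − 72.7 = 76.9.
Welfare loss = ½ × 8.5444 × 76.9 = $328.53.

$328.53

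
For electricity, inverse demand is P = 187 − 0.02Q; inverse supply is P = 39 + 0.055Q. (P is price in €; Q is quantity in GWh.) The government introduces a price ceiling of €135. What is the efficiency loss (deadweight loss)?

€1947.33

Competitive equilibrium: 187 − 0.02Q = 39 + 0.055Q → Q* = 1973.3333, P* = 147.5333.
At the ceiling P = 135, quantity supplied = (135 − 39)/0.055 = 1745.4545.
Willingness to pay at Q' = 1745.4545: 187 − 0.02·1745.4545 = 152.0909.
ΔQ = 1973.3333 − 1745.4545 = 227.8788; wedge = 152.0909 − 135 = 17.0909.
DWL = ½ × 227.8788 × 17.0909 = €1947.33.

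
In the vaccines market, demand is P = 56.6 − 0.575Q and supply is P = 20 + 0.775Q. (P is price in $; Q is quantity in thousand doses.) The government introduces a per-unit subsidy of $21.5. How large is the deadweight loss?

Competitive equilibrium: 56.6 − 0.575Q = 20 + 0.775Q → Q* = 27.1111, P* = 41.0111.
The subsidy lowers effective supply by 21.5: P = 0.775Q − 1.5.
New quantity: 56.6 − 0.575Q = 0.775Q − 1.5 → Q' = 43.037.
Overproduction ΔQ = 43.037 − 27.1111 = 15.9259; wedge = subsidy = 21.5.
Welfare loss = ½ × 15.9259 × 21.5 = $171.20 thousand.

$171.20 thousand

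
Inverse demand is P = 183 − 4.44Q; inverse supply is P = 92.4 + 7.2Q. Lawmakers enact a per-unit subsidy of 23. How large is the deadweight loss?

Competitive equilibrium: 183 − 4.44Q = 92.4 + 7.2Q → Q* = 7.7835, P* = 148.4412.
The subsidy lowers effective supply by 23: P = 69.4 + 7.2Q.
New quantity: 183 − 4.44Q = 69.4 + 7.2Q → Q' = 9.7595.
Overproduction ΔQ = 9.7595 − 7.7835 = 1.976; wedge = subsidy = 23.
Deadweight loss = ½ × 1.976 × 23 = 22.72.

22.72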